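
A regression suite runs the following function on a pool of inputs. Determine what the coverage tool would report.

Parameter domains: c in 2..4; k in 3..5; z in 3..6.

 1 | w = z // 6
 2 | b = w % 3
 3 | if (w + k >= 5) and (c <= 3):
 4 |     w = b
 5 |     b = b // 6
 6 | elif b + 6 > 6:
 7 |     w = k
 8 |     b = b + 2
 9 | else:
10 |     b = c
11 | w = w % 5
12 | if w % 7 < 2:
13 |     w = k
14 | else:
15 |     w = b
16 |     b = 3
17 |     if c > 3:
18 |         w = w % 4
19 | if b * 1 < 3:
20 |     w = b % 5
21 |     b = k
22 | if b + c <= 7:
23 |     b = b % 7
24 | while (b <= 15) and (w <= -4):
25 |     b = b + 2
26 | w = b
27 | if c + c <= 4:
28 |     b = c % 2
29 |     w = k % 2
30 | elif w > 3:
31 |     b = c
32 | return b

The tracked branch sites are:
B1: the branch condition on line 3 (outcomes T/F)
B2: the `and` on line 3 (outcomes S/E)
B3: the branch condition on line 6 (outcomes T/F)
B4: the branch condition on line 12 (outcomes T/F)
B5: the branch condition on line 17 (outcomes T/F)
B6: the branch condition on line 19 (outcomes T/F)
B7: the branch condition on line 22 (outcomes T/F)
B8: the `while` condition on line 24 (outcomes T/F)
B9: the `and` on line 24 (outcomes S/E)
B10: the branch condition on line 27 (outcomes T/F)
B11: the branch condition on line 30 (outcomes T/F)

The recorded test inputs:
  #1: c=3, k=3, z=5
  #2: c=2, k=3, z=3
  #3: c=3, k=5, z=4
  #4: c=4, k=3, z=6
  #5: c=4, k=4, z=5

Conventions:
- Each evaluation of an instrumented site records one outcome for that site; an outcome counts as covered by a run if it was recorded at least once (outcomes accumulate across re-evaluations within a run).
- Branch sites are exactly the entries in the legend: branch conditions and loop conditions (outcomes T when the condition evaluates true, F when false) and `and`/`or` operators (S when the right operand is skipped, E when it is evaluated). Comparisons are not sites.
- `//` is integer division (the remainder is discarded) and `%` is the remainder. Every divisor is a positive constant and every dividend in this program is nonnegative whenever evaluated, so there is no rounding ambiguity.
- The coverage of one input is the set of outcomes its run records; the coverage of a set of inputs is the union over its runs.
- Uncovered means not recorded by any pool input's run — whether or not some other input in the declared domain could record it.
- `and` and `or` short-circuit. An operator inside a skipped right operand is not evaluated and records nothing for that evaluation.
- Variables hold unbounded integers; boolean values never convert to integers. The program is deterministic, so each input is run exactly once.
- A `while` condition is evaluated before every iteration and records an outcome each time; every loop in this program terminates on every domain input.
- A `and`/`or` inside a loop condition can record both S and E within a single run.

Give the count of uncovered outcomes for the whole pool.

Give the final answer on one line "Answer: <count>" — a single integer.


run #1 (c=3, k=3, z=5) records B1=F, B2=S, B3=F, B4=T, B6=F, B7=T, B8=F, B9=E, B10=F, B11=F
run #2 (c=2, k=3, z=3) records B1=F, B2=S, B3=F, B4=T, B6=T, B7=T, B8=F, B9=E, B10=T
run #3 (c=3, k=5, z=4) records B1=T, B2=E, B4=T, B6=T, B7=F, B8=F, B9=E, B10=F, B11=T
run #4 (c=4, k=3, z=6) records B1=F, B2=S, B3=T, B4=F, B5=T, B6=F, B7=T, B8=F, B9=E, B10=F, B11=F
run #5 (c=4, k=4, z=5) records B1=F, B2=S, B3=F, B4=T, B6=F, B7=F, B8=F, B9=E, B10=F, B11=T
union over the pool: B1=T, B1=F, B2=S, B2=E, B3=T, B3=F, B4=T, B4=F, B5=T, B6=T, B6=F, B7=T, B7=F, B8=F, B9=E, B10=T, B10=F, B11=T, B11=F
uncovered (3 of 22): B5=F, B8=T, B9=S
Answer: 3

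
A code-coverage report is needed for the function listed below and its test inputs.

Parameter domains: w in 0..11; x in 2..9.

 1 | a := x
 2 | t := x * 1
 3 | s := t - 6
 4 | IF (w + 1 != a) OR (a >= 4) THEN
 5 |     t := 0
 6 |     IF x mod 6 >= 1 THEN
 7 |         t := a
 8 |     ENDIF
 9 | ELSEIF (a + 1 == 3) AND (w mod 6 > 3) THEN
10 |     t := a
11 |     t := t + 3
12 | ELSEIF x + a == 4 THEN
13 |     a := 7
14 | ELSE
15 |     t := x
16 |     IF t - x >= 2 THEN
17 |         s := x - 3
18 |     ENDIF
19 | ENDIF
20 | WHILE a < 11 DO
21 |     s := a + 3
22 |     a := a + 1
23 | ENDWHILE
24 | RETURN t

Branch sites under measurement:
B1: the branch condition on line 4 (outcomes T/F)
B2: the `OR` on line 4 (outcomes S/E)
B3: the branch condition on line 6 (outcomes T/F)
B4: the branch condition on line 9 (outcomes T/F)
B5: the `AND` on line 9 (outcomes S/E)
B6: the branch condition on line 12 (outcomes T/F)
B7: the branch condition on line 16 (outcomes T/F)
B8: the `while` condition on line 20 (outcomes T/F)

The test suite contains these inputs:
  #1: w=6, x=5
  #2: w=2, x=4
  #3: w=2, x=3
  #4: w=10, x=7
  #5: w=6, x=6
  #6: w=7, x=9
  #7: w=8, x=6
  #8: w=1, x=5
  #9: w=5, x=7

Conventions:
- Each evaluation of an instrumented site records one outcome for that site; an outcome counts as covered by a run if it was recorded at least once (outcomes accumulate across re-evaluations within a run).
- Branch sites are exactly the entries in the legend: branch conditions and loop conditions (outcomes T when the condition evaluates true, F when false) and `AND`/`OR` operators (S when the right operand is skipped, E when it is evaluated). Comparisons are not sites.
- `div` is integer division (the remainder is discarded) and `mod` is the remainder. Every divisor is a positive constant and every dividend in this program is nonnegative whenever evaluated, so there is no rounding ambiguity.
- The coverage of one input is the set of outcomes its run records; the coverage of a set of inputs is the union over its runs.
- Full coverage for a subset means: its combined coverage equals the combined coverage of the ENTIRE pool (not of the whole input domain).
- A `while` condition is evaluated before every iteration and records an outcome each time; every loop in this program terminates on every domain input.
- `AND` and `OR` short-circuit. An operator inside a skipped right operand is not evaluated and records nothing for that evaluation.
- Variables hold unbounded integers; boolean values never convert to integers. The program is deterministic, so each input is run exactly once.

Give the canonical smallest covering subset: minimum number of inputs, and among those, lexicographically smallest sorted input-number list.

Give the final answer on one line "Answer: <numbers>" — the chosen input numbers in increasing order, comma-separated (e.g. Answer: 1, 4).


input #1, w=6, x=5: events B2->S, B1->T, B3->T, B8->T, B8->T, B8->T, B8->T, B8->T, B8->T, B8->F; outcomes B1=T, B2=S, B3=T, B8=T, B8=F
input #2, w=2, x=4: events B2->S, B1->T, B3->T, B8->T, B8->T, B8->T, B8->T, B8->T, B8->T, B8->T, B8->F; outcomes B1=T, B2=S, B3=T, B8=T, B8=F
input #3, w=2, x=3: events B2->E, B1->F, B5->S, B4->F, B6->F, B7->F, B8->T, B8->T, B8->T, B8->T, B8->T, B8->T, B8->T, B8->T, ...; outcomes B1=F, B2=E, B4=F, B5=S, B6=F, B7=F, B8=T, B8=F
input #4, w=10, x=7: events B2->S, B1->T, B3->T, B8->T, B8->T, B8->T, B8->T, B8->F; outcomes B1=T, B2=S, B3=T, B8=T, B8=F
input #5, w=6, x=6: events B2->S, B1->T, B3->F, B8->T, B8->T, B8->T, B8->T, B8->T, B8->F; outcomes B1=T, B2=S, B3=F, B8=T, B8=F
input #6, w=7, x=9: events B2->S, B1->T, B3->T, B8->T, B8->T, B8->F; outcomes B1=T, B2=S, B3=T, B8=T, B8=F
input #7, w=8, x=6: events B2->S, B1->T, B3->F, B8->T, B8->T, B8->T, B8->T, B8->T, B8->F; outcomes B1=T, B2=S, B3=F, B8=T, B8=F
input #8, w=1, x=5: events B2->S, B1->T, B3->T, B8->T, B8->T, B8->T, B8->T, B8->T, B8->T, B8->F; outcomes B1=T, B2=S, B3=T, B8=T, B8=F
input #9, w=5, x=7: events B2->S, B1->T, B3->T, B8->T, B8->T, B8->T, B8->T, B8->F; outcomes B1=T, B2=S, B3=T, B8=T, B8=F
the full pool covers 12 outcomes: B1=T, B1=F, B2=S, B2=E, B3=T, B3=F, B4=F, B5=S, B6=F, B7=F, B8=T, B8=F
every size-1 subset falls short of the 12 outcomes (best: 8/12)
every size-2 subset falls short of the 12 outcomes (best: 11/12)
inputs {1, 3, 5} (size 3) cover everything; no size-3 subset with a lexicographically smaller index list covers all 12
Answer: 1, 3, 5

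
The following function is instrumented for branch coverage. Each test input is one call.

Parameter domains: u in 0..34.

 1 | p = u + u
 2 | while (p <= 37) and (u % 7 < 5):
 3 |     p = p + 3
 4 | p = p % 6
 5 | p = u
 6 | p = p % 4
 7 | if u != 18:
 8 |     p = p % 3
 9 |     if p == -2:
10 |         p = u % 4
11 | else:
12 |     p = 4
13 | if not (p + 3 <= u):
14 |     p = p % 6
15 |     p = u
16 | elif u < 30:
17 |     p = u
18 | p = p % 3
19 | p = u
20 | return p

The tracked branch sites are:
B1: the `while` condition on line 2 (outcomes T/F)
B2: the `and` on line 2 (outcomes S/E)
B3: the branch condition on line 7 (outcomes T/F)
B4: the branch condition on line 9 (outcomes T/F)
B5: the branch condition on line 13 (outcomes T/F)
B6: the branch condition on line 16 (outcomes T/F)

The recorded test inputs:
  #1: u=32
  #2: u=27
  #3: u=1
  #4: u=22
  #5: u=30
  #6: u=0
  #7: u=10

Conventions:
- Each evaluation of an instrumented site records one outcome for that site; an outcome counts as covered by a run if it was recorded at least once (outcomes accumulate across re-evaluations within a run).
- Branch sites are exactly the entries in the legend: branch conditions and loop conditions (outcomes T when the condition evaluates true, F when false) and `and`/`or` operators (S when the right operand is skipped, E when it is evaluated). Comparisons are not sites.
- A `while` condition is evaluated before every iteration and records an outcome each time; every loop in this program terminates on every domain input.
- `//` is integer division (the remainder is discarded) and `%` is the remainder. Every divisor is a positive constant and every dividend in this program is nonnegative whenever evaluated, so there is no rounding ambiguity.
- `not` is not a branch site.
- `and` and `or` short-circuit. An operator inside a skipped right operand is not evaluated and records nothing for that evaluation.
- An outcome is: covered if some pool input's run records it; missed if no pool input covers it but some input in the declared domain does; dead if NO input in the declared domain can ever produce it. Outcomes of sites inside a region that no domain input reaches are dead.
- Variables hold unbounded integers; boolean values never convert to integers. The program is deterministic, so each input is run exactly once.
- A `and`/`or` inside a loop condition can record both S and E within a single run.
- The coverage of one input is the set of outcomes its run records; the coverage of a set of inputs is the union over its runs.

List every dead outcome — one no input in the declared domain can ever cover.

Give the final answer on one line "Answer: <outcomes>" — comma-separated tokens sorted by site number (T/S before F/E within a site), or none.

running all 35 domain inputs and tallying outcomes:
  B4=T: unreachable across the whole domain -> dead
  reachable outcomes have witnesses, e.g. B1=T (e.g. u=0), B1=F (e.g. u=0), B2=S (e.g. u=0), B2=E (e.g. u=0)

Answer: B4=T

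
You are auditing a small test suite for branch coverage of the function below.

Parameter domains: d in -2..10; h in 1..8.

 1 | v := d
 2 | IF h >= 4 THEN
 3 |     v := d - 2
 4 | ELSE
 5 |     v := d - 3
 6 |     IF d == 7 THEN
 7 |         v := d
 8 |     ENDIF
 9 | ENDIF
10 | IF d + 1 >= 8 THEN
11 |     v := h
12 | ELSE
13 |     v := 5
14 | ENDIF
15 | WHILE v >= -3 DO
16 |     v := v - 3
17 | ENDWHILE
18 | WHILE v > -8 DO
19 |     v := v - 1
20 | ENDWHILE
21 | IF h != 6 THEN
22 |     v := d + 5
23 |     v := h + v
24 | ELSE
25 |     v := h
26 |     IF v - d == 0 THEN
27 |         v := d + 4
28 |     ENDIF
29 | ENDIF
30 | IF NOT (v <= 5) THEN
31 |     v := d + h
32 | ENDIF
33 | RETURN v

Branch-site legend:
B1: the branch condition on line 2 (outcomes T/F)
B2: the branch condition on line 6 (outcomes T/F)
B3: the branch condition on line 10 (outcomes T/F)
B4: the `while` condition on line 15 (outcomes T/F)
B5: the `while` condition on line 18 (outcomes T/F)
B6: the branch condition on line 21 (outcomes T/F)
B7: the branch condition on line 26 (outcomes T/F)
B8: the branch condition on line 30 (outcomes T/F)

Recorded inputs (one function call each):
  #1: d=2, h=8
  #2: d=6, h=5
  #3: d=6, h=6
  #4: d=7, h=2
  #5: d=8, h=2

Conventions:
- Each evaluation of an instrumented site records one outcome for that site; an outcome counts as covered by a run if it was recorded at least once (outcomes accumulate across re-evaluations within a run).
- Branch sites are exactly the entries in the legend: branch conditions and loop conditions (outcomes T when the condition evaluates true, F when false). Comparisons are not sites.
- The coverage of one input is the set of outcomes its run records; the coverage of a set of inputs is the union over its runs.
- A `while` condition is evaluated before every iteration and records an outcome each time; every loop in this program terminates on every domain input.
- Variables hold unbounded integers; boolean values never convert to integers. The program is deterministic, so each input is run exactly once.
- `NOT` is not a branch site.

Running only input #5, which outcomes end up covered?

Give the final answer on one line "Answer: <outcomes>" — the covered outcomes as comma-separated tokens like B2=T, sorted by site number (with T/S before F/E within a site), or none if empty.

Tracing the run of input #5 (d=8, h=2):
  B1->F, B2->F, B3->T, B4->T, B4->T, B4->F, B5->T, B5->T, B5->T, B5->T
  B5->F, B6->T, B8->T
collecting distinct outcomes: B1=F, B2=F, B3=T, B4=T, B4=F, B5=T, B5=F, B6=T, B8=T

Answer: B1=F, B2=F, B3=T, B4=T, B4=F, B5=T, B5=F, B6=T, B8=T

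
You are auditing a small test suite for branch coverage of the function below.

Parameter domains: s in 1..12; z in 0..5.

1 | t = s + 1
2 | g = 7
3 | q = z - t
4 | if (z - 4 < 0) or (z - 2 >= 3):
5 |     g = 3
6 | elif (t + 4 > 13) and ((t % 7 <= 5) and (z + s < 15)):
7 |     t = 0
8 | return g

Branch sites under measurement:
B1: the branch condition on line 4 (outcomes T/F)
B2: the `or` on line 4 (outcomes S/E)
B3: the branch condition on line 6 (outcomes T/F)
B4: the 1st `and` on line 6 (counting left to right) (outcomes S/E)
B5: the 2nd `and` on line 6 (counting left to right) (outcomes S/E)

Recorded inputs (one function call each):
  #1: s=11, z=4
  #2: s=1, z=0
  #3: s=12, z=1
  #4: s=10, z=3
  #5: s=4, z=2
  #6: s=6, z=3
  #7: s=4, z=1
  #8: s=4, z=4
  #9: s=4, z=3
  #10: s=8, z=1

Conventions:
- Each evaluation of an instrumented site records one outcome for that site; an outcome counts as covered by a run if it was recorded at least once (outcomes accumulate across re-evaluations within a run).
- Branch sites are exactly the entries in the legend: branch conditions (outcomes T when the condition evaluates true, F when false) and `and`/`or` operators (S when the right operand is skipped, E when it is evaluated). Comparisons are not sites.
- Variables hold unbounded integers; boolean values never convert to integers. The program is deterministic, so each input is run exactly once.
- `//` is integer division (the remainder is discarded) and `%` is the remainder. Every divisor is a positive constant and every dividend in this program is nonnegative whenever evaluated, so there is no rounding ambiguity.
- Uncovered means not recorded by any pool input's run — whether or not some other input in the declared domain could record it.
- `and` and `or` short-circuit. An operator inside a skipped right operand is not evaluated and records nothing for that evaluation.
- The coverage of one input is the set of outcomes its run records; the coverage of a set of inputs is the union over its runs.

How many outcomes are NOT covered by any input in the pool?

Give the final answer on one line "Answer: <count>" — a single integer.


run #1 (s=11, z=4) runs B2->E, B1->F, B4->E, B5->E, B3->F; records B1=F, B2=E, B3=F, B4=E, B5=E
run #2 (s=1, z=0) runs B2->S, B1->T; records B1=T, B2=S
run #3 (s=12, z=1) runs B2->S, B1->T; records B1=T, B2=S
run #4 (s=10, z=3) runs B2->S, B1->T; records B1=T, B2=S
run #5 (s=4, z=2) runs B2->S, B1->T; records B1=T, B2=S
run #6 (s=6, z=3) runs B2->S, B1->T; records B1=T, B2=S
run #7 (s=4, z=1) runs B2->S, B1->T; records B1=T, B2=S
run #8 (s=4, z=4) runs B2->E, B1->F, B4->S, B3->F; records B1=F, B2=E, B3=F, B4=S
run #9 (s=4, z=3) runs B2->S, B1->T; records B1=T, B2=S
run #10 (s=8, z=1) runs B2->S, B1->T; records B1=T, B2=S
union over the pool: B1=T, B1=F, B2=S, B2=E, B3=F, B4=S, B4=E, B5=E
uncovered (2 of 10): B3=T, B5=S
Answer: 2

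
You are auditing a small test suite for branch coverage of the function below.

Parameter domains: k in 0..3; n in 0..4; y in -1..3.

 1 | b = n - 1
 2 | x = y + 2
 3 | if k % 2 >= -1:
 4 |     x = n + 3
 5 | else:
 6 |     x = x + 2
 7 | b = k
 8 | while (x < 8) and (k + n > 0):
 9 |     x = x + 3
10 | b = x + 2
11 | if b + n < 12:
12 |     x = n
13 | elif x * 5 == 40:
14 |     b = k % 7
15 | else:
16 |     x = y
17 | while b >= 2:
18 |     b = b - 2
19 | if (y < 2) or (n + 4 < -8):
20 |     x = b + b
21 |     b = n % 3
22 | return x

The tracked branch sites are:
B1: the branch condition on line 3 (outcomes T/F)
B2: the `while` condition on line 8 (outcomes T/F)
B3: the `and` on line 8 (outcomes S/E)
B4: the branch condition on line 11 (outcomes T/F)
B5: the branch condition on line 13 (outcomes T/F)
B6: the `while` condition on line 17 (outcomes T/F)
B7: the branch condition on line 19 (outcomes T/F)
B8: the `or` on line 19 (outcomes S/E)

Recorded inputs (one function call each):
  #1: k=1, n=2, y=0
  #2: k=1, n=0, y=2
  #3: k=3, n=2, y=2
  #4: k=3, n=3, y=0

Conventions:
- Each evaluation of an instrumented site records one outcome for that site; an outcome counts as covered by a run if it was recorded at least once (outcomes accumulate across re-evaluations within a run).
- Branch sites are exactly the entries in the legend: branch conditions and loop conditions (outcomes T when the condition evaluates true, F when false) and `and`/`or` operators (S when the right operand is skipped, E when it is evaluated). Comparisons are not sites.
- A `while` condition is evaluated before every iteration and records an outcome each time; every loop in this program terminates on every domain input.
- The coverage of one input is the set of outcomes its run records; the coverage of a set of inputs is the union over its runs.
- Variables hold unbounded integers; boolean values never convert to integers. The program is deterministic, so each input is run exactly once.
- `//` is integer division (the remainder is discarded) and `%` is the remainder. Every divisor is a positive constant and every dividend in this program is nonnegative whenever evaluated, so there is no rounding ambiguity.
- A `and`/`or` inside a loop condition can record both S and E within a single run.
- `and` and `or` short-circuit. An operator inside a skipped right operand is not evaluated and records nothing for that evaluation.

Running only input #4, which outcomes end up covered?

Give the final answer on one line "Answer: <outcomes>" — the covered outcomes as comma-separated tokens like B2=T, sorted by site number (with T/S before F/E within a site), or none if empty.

Running input #4 (k=3, n=3, y=0), event by event:
  B1->T, B3->E, B2->T, B3->S, B2->F, B4->F, B5->F, B6->T, B6->T, B6->T
  B6->T, B6->T, B6->F, B8->S, B7->T
deduplicating events, the covered set is: B1=T, B2=T, B2=F, B3=S, B3=E, B4=F, B5=F, B6=T, B6=F, B7=T, B8=S

Answer: B1=T, B2=T, B2=F, B3=S, B3=E, B4=F, B5=F, B6=T, B6=F, B7=T, B8=S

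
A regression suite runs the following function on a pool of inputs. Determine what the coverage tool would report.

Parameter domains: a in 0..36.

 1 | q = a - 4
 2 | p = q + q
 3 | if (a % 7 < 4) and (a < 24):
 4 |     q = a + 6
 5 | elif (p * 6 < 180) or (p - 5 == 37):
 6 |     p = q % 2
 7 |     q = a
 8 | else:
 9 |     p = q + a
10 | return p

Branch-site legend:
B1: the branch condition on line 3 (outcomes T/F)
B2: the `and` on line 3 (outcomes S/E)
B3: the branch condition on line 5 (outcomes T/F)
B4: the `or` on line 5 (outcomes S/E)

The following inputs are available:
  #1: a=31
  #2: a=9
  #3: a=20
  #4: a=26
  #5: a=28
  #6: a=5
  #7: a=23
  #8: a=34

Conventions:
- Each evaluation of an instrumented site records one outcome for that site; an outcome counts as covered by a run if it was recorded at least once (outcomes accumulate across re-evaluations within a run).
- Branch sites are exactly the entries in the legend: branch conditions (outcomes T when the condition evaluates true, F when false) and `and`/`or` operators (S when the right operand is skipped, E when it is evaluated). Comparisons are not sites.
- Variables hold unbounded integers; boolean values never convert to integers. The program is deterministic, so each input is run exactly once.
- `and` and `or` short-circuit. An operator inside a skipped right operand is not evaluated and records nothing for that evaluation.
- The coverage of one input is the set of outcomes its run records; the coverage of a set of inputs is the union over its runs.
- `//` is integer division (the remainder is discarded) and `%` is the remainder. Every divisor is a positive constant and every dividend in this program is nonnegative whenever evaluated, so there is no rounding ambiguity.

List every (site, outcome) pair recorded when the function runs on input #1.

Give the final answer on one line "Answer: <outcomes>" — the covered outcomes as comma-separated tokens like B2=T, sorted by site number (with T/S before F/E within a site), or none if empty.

Tracing the run of input #1 (a=31):
  B2->E, B1->F, B4->E, B3->F
deduplicating events, the covered set is: B1=F, B2=E, B3=F, B4=E

Answer: B1=F, B2=E, B3=F, B4=E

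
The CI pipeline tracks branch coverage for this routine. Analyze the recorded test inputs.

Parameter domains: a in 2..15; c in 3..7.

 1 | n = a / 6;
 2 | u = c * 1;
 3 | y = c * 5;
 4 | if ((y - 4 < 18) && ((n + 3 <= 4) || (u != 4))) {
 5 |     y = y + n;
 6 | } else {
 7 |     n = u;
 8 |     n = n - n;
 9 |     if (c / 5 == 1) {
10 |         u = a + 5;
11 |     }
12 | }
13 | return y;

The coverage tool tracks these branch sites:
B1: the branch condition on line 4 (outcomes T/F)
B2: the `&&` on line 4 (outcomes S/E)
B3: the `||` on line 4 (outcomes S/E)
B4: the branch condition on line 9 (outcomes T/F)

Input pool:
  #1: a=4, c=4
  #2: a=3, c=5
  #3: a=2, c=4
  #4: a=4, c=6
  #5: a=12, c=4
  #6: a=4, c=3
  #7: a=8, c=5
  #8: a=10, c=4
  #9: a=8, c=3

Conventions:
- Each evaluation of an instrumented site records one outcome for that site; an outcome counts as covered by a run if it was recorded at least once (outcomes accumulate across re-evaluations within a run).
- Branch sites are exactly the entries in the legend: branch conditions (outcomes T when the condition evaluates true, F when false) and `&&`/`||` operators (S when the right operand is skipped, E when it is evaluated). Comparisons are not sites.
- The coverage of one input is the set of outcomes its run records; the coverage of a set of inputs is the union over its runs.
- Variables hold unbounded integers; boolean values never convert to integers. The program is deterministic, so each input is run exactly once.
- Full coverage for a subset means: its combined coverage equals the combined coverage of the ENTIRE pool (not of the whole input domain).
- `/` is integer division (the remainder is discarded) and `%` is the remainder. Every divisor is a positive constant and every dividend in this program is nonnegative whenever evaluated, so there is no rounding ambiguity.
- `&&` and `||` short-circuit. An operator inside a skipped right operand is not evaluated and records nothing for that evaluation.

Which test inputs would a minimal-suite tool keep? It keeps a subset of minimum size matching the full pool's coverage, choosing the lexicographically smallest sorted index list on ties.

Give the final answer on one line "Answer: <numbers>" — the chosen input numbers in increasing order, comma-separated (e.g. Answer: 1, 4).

#1 (a=4, c=4) -> B2->E, B3->S, B1->T; covered: B1=T, B2=E, B3=S
#2 (a=3, c=5) -> B2->S, B1->F, B4->T; covered: B1=F, B2=S, B4=T
#3 (a=2, c=4) -> B2->E, B3->S, B1->T; covered: B1=T, B2=E, B3=S
#4 (a=4, c=6) -> B2->S, B1->F, B4->T; covered: B1=F, B2=S, B4=T
#5 (a=12, c=4) -> B2->E, B3->E, B1->F, B4->F; covered: B1=F, B2=E, B3=E, B4=F
#6 (a=4, c=3) -> B2->E, B3->S, B1->T; covered: B1=T, B2=E, B3=S
#7 (a=8, c=5) -> B2->S, B1->F, B4->T; covered: B1=F, B2=S, B4=T
#8 (a=10, c=4) -> B2->E, B3->S, B1->T; covered: B1=T, B2=E, B3=S
#9 (a=8, c=3) -> B2->E, B3->S, B1->T; covered: B1=T, B2=E, B3=S
together the pool reaches 8 outcomes: B1=T, B1=F, B2=S, B2=E, B3=S, B3=E, B4=T, B4=F
no size-1 subset reaches all 8 outcomes (best union: 4/8)
no size-2 subset reaches all 8 outcomes (best union: 6/8)
size 3: inputs {1, 2, 5} cover all 8 outcomes, and no lexicographically smaller subset of this size does

Answer: 1, 2, 5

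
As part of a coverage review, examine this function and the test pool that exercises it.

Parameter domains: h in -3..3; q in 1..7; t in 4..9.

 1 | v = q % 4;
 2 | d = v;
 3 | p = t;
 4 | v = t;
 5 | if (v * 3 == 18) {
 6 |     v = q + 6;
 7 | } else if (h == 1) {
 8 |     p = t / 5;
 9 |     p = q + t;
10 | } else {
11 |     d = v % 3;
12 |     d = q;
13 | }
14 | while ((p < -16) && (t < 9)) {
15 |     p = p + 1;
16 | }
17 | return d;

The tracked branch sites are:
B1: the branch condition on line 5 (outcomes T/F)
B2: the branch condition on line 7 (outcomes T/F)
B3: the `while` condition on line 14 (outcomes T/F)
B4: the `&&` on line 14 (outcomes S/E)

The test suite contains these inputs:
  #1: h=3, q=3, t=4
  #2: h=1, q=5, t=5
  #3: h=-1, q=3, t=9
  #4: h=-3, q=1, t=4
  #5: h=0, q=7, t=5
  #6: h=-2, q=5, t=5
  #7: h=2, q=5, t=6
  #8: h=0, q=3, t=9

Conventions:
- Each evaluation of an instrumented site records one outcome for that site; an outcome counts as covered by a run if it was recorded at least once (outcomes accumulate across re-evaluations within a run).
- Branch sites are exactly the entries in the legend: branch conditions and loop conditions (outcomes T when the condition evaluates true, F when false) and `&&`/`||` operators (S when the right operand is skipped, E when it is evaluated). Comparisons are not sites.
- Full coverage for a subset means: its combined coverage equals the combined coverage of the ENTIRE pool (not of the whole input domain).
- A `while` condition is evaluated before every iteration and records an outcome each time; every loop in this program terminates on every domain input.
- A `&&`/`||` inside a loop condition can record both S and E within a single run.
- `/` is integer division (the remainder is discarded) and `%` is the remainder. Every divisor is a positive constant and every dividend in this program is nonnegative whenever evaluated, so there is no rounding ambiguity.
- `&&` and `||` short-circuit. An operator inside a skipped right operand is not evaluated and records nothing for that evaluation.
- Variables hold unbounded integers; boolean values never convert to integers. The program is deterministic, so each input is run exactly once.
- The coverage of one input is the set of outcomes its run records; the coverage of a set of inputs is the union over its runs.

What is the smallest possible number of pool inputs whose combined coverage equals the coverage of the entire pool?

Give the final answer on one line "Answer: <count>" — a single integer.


input #1 (h=3, q=3, t=4): events B1->F, B2->F, B4->S, B3->F; covers B1=F, B2=F, B3=F, B4=S
input #2 (h=1, q=5, t=5): events B1->F, B2->T, B4->S, B3->F; covers B1=F, B2=T, B3=F, B4=S
input #3 (h=-1, q=3, t=9): events B1->F, B2->F, B4->S, B3->F; covers B1=F, B2=F, B3=F, B4=S
input #4 (h=-3, q=1, t=4): events B1->F, B2->F, B4->S, B3->F; covers B1=F, B2=F, B3=F, B4=S
input #5 (h=0, q=7, t=5): events B1->F, B2->F, B4->S, B3->F; covers B1=F, B2=F, B3=F, B4=S
input #6 (h=-2, q=5, t=5): events B1->F, B2->F, B4->S, B3->F; covers B1=F, B2=F, B3=F, B4=S
input #7 (h=2, q=5, t=6): events B1->T, B4->S, B3->F; covers B1=T, B3=F, B4=S
input #8 (h=0, q=3, t=9): events B1->F, B2->F, B4->S, B3->F; covers B1=F, B2=F, B3=F, B4=S
pool-wide coverage (6 outcomes): B1=T, B1=F, B2=T, B2=F, B3=F, B4=S
every size-1 subset falls short of the 6 outcomes (best: 4/6)
every size-2 subset falls short of the 6 outcomes (best: 5/6)
the canonical winner is {1, 2, 7}: size 3, full 6-outcome coverage, earliest index list among size-3 covers
Answer: 3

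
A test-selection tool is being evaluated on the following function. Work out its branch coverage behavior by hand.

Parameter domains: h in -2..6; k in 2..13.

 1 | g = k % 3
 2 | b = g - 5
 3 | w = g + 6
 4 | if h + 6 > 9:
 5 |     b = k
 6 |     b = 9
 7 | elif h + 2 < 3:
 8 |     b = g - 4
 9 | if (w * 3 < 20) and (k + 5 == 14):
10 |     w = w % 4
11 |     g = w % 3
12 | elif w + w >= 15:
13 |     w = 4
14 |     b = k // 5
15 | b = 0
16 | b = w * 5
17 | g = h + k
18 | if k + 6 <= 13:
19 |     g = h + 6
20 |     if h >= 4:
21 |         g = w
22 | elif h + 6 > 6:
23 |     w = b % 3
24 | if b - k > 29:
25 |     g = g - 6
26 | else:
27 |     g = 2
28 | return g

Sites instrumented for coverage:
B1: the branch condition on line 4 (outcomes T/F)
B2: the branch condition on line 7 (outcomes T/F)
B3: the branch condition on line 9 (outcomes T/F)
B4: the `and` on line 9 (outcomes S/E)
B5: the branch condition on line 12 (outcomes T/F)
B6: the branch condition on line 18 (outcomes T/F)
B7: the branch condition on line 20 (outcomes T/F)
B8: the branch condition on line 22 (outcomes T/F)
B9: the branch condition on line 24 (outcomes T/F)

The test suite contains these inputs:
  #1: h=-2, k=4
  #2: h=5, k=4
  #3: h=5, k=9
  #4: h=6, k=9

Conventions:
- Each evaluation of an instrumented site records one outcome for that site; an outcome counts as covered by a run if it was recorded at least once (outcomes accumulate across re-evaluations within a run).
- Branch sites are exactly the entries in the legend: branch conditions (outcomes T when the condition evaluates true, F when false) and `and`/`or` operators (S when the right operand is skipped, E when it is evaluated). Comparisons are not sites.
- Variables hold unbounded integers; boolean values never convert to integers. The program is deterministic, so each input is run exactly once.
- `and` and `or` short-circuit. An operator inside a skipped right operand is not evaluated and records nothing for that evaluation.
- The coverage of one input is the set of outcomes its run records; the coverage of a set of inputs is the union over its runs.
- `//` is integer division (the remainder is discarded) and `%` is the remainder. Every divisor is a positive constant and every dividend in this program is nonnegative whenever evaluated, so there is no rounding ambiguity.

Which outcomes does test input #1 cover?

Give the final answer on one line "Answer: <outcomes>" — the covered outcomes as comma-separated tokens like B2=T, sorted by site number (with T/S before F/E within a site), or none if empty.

Event log for input #1 (h=-2, k=4):
  B1->F, B2->T, B4->S, B3->F, B5->F, B6->T, B7->F, B9->T
collecting distinct outcomes: B1=F, B2=T, B3=F, B4=S, B5=F, B6=T, B7=F, B9=T

Answer: B1=F, B2=T, B3=F, B4=S, B5=F, B6=T, B7=F, B9=T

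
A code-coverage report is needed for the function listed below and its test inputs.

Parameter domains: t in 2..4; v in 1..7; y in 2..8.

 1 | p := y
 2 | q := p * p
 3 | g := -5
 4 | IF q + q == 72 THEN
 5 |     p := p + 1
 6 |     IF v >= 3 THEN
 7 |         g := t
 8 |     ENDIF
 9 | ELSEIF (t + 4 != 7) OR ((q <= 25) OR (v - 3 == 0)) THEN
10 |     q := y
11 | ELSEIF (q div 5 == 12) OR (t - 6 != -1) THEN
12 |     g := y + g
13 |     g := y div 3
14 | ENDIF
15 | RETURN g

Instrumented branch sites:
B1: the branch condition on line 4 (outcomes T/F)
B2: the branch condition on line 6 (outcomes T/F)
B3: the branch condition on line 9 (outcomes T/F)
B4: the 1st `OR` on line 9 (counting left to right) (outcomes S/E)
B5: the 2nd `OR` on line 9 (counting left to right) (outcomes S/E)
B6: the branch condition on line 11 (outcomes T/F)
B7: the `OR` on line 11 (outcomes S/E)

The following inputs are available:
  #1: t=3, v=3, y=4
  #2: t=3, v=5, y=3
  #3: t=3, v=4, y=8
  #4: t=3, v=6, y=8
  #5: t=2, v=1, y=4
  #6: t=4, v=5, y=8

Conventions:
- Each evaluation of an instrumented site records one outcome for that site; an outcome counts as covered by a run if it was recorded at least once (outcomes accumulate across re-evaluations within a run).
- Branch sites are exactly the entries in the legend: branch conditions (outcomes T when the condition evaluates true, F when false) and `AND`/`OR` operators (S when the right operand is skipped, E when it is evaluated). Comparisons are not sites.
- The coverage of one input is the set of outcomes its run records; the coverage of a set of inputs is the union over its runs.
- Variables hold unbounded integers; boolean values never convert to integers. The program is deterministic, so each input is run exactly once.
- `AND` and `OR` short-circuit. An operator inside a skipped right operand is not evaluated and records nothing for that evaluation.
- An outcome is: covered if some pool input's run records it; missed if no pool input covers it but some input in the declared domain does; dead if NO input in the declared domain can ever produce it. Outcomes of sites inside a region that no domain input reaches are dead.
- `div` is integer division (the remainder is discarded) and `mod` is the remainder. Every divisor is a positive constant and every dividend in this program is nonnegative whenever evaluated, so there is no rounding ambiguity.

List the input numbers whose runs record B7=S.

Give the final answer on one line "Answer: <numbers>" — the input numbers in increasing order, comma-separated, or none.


input #1 (t=3, v=3, y=4): misses B7=S
input #2 (t=3, v=5, y=3): misses B7=S
input #3 (t=3, v=4, y=8): covers B7=S
input #4 (t=3, v=6, y=8): covers B7=S
input #5 (t=2, v=1, y=4): misses B7=S
input #6 (t=4, v=5, y=8): misses B7=S
Answer: 3, 4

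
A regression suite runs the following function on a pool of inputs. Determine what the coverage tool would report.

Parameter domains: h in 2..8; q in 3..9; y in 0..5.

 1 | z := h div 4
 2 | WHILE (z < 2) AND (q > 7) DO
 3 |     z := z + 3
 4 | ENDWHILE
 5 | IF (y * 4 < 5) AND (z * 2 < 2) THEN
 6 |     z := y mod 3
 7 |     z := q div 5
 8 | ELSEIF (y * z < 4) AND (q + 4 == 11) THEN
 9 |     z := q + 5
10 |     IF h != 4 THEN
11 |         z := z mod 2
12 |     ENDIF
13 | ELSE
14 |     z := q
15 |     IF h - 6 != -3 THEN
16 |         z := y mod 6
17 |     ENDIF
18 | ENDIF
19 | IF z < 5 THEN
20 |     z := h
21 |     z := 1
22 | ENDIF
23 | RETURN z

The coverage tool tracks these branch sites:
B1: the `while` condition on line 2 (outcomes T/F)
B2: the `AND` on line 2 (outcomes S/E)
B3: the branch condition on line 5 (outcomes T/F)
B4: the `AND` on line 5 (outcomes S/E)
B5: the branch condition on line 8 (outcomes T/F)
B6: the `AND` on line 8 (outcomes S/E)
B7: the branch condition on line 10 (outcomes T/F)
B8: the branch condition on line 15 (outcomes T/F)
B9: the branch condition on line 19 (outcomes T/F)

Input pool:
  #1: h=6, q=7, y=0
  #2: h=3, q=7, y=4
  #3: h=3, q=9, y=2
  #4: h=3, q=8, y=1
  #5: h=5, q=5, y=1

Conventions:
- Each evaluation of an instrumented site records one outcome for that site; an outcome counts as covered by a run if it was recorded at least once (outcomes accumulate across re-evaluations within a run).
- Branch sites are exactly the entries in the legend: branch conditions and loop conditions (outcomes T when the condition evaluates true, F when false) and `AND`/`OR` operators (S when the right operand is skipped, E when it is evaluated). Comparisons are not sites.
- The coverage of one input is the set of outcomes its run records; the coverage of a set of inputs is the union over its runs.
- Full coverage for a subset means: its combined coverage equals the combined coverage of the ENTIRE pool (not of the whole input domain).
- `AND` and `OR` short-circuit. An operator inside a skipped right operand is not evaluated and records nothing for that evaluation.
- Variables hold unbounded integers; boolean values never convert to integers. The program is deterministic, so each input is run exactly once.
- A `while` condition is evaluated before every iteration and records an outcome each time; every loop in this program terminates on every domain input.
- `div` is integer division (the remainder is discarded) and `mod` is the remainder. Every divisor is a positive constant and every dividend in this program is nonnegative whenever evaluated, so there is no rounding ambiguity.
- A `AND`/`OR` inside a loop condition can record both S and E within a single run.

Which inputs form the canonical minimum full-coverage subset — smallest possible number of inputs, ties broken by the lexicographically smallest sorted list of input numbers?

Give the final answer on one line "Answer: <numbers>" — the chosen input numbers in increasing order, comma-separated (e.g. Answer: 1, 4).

input #1 (h=6, q=7, y=0): events B2->E, B1->F, B4->E, B3->F, B6->E, B5->T, B7->T, B9->T; covers B1=F, B2=E, B3=F, B4=E, B5=T, B6=E, B7=T, B9=T
input #2 (h=3, q=7, y=4): events B2->E, B1->F, B4->S, B3->F, B6->E, B5->T, B7->T, B9->T; covers B1=F, B2=E, B3=F, B4=S, B5=T, B6=E, B7=T, B9=T
input #3 (h=3, q=9, y=2): events B2->E, B1->T, B2->S, B1->F, B4->S, B3->F, B6->S, B5->F, B8->F, B9->F; covers B1=T, B1=F, B2=S, B2=E, B3=F, B4=S, B5=F, B6=S, B8=F, B9=F
input #4 (h=3, q=8, y=1): events B2->E, B1->T, B2->S, B1->F, B4->E, B3->F, B6->E, B5->F, B8->F, B9->F; covers B1=T, B1=F, B2=S, B2=E, B3=F, B4=E, B5=F, B6=E, B8=F, B9=F
input #5 (h=5, q=5, y=1): events B2->E, B1->F, B4->E, B3->F, B6->E, B5->F, B8->T, B9->T; covers B1=F, B2=E, B3=F, B4=E, B5=F, B6=E, B8=T, B9=T
together the pool reaches 16 outcomes: B1=T, B1=F, B2=S, B2=E, B3=F, B4=S, B4=E, B5=T, B5=F, B6=S, B6=E, B7=T, B8=T, B8=F, B9=T, B9=F
every size-1 subset falls short of the 16 outcomes (best: 10/16)
every size-2 subset falls short of the 16 outcomes (best: 15/16)
size 3: inputs {1, 3, 5} cover all 16 outcomes, and no lexicographically smaller subset of this size does

Answer: 1, 3, 5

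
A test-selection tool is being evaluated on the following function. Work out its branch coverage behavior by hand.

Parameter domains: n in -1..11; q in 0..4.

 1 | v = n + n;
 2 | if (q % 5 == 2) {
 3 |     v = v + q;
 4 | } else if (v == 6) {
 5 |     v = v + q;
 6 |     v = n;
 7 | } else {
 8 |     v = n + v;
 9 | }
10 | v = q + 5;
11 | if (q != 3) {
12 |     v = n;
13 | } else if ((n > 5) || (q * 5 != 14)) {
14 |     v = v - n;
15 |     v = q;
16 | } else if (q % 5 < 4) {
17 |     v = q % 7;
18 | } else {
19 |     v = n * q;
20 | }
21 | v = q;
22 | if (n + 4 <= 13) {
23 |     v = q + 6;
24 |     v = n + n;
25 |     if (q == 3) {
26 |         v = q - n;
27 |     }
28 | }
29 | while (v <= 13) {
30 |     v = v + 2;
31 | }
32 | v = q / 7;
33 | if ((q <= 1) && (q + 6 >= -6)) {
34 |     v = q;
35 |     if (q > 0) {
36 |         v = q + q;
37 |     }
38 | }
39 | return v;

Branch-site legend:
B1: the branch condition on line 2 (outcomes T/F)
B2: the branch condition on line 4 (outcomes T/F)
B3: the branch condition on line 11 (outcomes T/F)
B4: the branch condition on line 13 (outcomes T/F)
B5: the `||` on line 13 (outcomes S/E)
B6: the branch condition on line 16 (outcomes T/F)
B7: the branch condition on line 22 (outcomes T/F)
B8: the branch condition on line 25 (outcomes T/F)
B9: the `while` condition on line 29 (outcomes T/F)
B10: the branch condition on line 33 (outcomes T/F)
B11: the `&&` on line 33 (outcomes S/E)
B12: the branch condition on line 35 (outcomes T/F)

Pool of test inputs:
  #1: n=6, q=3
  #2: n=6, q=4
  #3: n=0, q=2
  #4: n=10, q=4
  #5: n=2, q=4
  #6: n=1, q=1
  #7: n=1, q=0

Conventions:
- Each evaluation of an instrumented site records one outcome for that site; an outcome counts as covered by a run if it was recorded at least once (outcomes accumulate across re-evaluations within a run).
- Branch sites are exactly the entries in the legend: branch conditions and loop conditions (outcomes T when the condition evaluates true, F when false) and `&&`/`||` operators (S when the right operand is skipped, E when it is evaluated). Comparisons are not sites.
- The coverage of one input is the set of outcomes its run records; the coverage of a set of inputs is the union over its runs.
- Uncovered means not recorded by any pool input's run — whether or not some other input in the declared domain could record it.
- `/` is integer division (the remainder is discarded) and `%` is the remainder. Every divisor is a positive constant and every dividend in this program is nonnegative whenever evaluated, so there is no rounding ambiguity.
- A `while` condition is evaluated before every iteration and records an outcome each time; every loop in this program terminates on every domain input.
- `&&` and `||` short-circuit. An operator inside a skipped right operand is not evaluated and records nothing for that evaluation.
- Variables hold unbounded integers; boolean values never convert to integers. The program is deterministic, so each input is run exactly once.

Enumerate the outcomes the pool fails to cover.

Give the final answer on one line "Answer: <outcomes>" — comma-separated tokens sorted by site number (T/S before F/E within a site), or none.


#1 (n=6, q=3) -> B1->F, B2->F, B3->F, B5->S, B4->T, B7->T, B8->T, B9->T, B9->T, B9->T, B9->T, B9->T, B9->T, B9->T, ...; covered: B1=F, B2=F, B3=F, B4=T, B5=S, B7=T, B8=T, B9=T, B9=F, B10=F, B11=S
#2 (n=6, q=4) -> B1->F, B2->F, B3->T, B7->T, B8->F, B9->T, B9->F, B11->S, B10->F; covered: B1=F, B2=F, B3=T, B7=T, B8=F, B9=T, B9=F, B10=F, B11=S
#3 (n=0, q=2) -> B1->T, B3->T, B7->T, B8->F, B9->T, B9->T, B9->T, B9->T, B9->T, B9->T, B9->T, B9->F, B11->S, B10->F; covered: B1=T, B3=T, B7=T, B8=F, B9=T, B9=F, B10=F, B11=S
#4 (n=10, q=4) -> B1->F, B2->F, B3->T, B7->F, B9->T, B9->T, B9->T, B9->T, B9->T, B9->F, B11->S, B10->F; covered: B1=F, B2=F, B3=T, B7=F, B9=T, B9=F, B10=F, B11=S
#5 (n=2, q=4) -> B1->F, B2->F, B3->T, B7->T, B8->F, B9->T, B9->T, B9->T, B9->T, B9->T, B9->F, B11->S, B10->F; covered: B1=F, B2=F, B3=T, B7=T, B8=F, B9=T, B9=F, B10=F, B11=S
#6 (n=1, q=1) -> B1->F, B2->F, B3->T, B7->T, B8->F, B9->T, B9->T, B9->T, B9->T, B9->T, B9->T, B9->F, B11->E, B10->T, ...; covered: B1=F, B2=F, B3=T, B7=T, B8=F, B9=T, B9=F, B10=T, B11=E, B12=T
#7 (n=1, q=0) -> B1->F, B2->F, B3->T, B7->T, B8->F, B9->T, B9->T, B9->T, B9->T, B9->T, B9->T, B9->F, B11->E, B10->T, ...; covered: B1=F, B2=F, B3=T, B7=T, B8=F, B9=T, B9=F, B10=T, B11=E, B12=F
union over the pool: B1=T, B1=F, B2=F, B3=T, B3=F, B4=T, B5=S, B7=T, B7=F, B8=T, B8=F, B9=T, B9=F, B10=T, B10=F, B11=S, B11=E, B12=T, B12=F
uncovered (5 of 24): B2=T, B4=F, B5=E, B6=T, B6=F
Answer: B2=T, B4=F, B5=E, B6=T, B6=F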